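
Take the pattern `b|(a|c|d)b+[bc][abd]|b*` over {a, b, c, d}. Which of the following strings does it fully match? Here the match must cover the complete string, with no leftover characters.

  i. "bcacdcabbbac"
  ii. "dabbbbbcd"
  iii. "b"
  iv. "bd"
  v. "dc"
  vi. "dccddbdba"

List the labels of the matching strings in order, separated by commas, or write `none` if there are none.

iii

i → no match
ii → no match
iii → match
iv → no match
v → no match
vi → no match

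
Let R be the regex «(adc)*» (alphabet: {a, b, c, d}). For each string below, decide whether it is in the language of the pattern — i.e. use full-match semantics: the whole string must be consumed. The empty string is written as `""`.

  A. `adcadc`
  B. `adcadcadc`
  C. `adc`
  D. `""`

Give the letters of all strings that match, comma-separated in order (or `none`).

A, B, C, D

A. `adcadc` → match
B. `adcadcadc` → match
C. `adc` → match
D. `""` → match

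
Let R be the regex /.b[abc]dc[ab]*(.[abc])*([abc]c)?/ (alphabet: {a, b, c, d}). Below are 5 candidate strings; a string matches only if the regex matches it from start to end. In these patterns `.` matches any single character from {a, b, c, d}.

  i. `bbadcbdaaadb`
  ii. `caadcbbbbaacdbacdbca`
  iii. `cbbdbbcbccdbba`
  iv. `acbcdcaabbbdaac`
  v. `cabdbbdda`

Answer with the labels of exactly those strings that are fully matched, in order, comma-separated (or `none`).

i

i → match
ii → no match
iii → no match
iv → no match
v → no match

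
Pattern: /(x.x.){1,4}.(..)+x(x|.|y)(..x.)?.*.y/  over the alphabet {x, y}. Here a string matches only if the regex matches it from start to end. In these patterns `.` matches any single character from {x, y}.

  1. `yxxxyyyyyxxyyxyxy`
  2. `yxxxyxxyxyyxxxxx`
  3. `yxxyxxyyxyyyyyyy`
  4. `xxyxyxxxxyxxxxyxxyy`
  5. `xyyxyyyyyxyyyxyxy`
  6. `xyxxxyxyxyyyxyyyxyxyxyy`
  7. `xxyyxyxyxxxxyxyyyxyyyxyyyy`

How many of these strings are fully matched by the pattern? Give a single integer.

0

1 → no match — must start with `x`
2 → no match — must start with `x`
3 → no match — must start with `x`
4 → no match
5 → no match
6 → no match
7 → no match
Total matched: 0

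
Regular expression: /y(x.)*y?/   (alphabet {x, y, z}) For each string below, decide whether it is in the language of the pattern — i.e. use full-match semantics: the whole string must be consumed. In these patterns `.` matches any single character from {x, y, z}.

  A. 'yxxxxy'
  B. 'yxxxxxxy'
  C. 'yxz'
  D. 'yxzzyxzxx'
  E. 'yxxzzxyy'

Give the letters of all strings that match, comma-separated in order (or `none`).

A, B, C

A. 'yxxxxy' → match
B. 'yxxxxxxy' → match
C. 'yxz' → match
D. 'yxzzyxzxx' → no match
E. 'yxxzzxyy' → no match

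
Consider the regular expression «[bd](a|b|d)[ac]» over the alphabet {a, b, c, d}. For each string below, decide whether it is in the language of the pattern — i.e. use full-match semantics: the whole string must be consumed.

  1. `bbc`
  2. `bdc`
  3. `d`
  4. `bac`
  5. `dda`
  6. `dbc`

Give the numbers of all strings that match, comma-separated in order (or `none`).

1, 2, 4, 5, 6

1 → match
2 → match
3 → no match
4 → match
5 → match
6 → match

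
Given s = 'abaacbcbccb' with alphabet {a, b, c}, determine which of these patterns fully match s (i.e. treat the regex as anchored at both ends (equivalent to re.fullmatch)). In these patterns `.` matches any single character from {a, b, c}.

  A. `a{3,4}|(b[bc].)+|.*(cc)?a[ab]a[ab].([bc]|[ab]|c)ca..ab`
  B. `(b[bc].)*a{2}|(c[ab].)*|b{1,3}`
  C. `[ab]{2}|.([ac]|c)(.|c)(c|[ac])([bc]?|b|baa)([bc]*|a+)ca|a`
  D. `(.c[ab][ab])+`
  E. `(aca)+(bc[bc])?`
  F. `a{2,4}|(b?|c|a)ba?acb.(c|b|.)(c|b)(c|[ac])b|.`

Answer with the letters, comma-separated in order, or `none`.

A → no match
B → no match
C → no match
D → no match
E → no match — must start with 'aca'
F → match

F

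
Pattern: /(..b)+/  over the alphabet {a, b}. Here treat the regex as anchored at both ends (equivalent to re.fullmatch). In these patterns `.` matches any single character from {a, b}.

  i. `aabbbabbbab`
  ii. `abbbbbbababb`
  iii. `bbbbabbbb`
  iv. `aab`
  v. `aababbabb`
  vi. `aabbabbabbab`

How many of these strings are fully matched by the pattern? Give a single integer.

5

i → no match
ii → match
iii → match
iv → match
v → match
vi → match
Total matched: 5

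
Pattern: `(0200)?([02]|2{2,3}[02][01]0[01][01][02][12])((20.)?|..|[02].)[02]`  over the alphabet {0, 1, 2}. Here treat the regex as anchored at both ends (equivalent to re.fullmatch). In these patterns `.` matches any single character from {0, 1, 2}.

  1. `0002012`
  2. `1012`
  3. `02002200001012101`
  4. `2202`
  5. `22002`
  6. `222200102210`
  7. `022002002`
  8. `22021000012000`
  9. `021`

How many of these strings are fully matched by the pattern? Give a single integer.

1 → no match
2 → no match
3 → no match
4 → match
5 → match
6 → no match
7 → no match
8 → no match
9 → no match
Total matched: 2

2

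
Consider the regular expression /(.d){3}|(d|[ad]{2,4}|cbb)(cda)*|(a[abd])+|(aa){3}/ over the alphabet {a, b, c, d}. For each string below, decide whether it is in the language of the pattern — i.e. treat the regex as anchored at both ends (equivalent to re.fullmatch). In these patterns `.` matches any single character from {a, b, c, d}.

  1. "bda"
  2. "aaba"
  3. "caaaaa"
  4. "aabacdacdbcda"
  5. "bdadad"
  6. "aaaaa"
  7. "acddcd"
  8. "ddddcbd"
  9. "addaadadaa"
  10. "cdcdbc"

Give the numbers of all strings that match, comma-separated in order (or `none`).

5

1 → no match
2 → no match
3 → no match
4 → no match
5 → match
6 → no match
7 → no match
8 → no match
9 → no match
10 → no match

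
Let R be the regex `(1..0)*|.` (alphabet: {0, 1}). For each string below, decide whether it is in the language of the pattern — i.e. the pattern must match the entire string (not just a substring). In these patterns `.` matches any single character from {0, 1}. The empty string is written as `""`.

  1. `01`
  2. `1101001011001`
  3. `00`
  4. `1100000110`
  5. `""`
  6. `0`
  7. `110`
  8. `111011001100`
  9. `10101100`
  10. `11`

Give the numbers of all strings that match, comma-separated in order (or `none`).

1 → no match
2 → no match
3 → no match
4 → no match
5 → match
6 → match
7 → no match
8 → match
9 → match
10 → no match

5, 6, 8, 9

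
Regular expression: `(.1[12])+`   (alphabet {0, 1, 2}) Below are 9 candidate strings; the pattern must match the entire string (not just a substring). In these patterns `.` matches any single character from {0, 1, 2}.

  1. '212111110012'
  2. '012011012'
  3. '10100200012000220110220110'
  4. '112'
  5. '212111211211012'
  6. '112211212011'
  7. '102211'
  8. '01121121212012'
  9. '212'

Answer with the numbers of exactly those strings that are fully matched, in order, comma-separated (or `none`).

2, 4, 5, 6, 9

1 → no match
2 → match
3 → no match
4 → match
5 → match
6 → match
7 → no match
8 → no match
9 → match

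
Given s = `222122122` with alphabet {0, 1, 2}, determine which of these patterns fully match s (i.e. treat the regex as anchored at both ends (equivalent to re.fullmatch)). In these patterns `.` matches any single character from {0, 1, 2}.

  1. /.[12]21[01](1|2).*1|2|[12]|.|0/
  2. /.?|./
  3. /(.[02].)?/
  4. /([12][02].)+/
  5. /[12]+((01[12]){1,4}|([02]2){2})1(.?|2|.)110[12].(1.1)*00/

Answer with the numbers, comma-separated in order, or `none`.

1 → no match
2 → no match
3 → no match
4 → match
5 → no match — must end with `00`

4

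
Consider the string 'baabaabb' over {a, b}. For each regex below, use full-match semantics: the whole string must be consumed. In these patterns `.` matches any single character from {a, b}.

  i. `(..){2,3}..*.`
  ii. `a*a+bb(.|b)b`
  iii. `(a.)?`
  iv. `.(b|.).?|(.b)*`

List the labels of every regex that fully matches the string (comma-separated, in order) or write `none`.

i

i → match
ii → no match
iii → no match
iv → no match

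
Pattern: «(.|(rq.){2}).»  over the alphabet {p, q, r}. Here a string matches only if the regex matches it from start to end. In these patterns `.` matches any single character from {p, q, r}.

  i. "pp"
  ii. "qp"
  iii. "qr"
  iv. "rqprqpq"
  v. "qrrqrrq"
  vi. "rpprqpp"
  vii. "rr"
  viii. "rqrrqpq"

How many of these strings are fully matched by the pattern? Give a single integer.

i. "pp" → match
ii. "qp" → match
iii. "qr" → match
iv. "rqprqpq" → match
v. "qrrqrrq" → no match
vi. "rpprqpp" → no match
vii. "rr" → match
viii. "rqrrqpq" → match
Total matched: 6

6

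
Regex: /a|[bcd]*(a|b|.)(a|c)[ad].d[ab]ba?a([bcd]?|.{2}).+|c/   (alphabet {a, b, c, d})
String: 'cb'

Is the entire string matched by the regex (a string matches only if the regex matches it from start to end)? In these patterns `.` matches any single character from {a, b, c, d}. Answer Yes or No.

No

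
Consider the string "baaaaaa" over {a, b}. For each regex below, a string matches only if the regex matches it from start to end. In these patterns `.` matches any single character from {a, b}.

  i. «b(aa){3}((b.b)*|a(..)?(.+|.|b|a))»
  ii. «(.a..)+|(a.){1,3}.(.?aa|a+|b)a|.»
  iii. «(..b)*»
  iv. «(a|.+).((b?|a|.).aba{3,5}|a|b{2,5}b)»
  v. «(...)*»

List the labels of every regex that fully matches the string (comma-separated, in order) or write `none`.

i → match
ii → no match
iii → no match
iv → match
v → no match

i, iv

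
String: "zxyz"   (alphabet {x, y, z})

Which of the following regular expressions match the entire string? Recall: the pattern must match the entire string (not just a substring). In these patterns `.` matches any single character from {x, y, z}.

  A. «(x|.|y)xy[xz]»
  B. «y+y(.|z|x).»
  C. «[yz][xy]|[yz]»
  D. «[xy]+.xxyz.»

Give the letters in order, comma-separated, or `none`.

A

A → match
B → no match — must start with "y"
C → no match
D → no match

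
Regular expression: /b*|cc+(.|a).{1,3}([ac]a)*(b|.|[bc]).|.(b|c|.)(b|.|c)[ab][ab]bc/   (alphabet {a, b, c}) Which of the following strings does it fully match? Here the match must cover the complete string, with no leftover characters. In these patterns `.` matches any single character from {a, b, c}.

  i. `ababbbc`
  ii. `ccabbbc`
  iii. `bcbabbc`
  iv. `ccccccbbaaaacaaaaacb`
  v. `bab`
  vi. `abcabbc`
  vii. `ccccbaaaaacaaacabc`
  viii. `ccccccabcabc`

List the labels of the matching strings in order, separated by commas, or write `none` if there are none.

i → match
ii → match
iii → match
iv → match
v → no match
vi → match
vii → match
viii → match

i, ii, iii, iv, vi, vii, viii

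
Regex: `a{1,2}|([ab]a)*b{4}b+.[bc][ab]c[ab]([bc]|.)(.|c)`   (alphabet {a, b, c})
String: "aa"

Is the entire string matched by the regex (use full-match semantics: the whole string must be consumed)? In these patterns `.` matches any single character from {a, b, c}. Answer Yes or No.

Yes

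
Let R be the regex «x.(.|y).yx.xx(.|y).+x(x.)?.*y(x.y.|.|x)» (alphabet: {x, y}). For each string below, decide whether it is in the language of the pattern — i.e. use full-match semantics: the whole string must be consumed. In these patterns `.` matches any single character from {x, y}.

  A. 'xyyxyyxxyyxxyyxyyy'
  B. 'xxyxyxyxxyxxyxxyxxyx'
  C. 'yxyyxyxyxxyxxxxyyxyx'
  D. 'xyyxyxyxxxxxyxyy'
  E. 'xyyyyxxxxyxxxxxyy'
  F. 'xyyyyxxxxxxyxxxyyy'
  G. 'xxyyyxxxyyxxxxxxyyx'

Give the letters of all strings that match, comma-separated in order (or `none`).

A → no match
B → match
C → no match — must start with 'x'
D → match
E → match
F → match
G → no match

B, D, E, F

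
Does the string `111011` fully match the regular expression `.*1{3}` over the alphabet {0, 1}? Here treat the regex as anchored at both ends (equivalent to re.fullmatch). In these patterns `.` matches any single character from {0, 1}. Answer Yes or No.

No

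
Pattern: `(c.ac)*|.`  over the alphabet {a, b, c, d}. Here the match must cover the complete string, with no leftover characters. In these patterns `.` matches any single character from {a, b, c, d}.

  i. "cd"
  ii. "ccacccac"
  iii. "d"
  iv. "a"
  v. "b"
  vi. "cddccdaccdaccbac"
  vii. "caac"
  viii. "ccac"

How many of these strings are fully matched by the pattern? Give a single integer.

6

i → no match
ii → match
iii → match
iv → match
v → match
vi → no match
vii → match
viii → match
Total matched: 6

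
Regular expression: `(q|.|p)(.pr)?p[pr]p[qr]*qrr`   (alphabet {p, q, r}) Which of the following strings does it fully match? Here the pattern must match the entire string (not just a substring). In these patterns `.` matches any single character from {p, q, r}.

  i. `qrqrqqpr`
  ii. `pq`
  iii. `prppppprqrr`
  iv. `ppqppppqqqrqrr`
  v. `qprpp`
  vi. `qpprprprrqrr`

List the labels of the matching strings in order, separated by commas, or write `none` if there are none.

i → no match — must end with `qrr`
ii → no match — must end with `qrr`
iii → no match
iv → no match
v → no match — must end with `qrr`
vi → match

vi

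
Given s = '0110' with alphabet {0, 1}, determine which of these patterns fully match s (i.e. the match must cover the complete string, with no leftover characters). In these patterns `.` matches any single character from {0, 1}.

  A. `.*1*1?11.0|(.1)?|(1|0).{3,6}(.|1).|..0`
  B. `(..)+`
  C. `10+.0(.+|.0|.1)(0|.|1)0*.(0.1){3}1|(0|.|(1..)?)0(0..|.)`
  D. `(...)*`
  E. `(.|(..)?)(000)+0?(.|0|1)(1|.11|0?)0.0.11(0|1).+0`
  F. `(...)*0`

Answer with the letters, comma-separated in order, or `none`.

B, F

A → no match
B → match
C → no match
D → no match
E → no match
F → match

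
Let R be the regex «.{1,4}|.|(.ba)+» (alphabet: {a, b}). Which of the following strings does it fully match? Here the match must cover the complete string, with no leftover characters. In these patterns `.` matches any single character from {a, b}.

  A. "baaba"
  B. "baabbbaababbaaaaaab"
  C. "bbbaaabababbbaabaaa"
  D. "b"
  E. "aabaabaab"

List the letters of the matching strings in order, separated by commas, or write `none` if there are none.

D

A → no match
B → no match
C → no match
D → match
E → no match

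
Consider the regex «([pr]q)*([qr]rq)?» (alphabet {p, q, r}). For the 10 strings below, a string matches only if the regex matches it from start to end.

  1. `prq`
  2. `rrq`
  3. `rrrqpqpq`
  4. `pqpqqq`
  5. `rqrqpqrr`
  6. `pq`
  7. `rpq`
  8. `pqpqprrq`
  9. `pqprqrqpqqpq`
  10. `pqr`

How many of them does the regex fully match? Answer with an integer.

1 → no match
2 → match
3 → no match
4 → no match
5 → no match
6 → match
7 → no match
8 → no match
9 → no match
10 → no match
Total matched: 2

2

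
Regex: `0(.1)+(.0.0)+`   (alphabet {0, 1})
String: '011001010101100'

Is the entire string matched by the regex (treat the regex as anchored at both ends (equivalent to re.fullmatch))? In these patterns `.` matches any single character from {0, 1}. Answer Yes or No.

No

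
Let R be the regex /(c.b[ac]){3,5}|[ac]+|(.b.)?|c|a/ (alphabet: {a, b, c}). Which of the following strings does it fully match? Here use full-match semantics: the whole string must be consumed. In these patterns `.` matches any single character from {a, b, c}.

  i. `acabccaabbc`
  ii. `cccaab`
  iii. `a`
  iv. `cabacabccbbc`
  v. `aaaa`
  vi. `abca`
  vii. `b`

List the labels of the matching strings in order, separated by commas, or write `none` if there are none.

iii, iv, v

i → no match
ii → no match
iii → match
iv → match
v → match
vi → no match
vii → no match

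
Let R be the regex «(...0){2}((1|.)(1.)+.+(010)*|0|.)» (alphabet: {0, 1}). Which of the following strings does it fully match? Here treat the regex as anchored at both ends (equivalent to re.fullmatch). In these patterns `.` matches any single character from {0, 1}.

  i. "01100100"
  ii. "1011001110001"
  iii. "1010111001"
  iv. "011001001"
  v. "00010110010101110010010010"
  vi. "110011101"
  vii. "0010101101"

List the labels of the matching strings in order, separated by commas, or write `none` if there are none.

i → no match
ii → no match
iii → no match
iv → match
v → no match
vi → match
vii → no match

iv, vi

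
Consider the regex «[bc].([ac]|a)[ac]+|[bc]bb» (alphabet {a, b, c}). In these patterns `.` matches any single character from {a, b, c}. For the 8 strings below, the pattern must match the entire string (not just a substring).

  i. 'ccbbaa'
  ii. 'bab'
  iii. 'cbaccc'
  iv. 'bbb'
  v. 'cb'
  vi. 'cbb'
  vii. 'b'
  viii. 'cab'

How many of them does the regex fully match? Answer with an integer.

i → no match
ii → no match
iii → match
iv → match
v → no match
vi → match
vii → no match
viii → no match
Total matched: 3

3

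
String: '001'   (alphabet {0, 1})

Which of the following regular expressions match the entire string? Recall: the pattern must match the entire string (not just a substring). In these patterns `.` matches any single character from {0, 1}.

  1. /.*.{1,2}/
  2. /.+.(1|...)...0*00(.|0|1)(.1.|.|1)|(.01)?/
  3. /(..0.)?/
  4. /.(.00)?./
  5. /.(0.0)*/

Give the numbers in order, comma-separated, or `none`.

1, 2

1 → match
2 → match
3 → no match
4 → no match
5 → no match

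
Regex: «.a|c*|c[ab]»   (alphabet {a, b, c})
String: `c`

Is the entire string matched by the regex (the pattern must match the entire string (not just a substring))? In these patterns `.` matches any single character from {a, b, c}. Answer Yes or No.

Yes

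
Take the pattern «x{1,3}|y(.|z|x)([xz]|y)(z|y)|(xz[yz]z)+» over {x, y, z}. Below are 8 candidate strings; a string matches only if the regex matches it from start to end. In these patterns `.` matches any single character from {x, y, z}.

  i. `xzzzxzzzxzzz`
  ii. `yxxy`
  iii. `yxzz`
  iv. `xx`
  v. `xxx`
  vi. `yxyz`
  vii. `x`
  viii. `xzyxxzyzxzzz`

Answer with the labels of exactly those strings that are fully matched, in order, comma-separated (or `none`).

i → match
ii → match
iii → match
iv → match
v → match
vi → match
vii → match
viii → no match

i, ii, iii, iv, v, vi, vii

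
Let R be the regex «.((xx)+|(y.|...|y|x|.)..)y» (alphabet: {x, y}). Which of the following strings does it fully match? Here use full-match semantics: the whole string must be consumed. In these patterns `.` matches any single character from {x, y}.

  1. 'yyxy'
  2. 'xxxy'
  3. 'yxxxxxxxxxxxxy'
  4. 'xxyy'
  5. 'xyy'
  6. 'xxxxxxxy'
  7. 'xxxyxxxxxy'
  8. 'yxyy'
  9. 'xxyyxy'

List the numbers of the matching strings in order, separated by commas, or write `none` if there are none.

2, 3, 6

1 → no match
2 → match
3 → match
4 → no match
5 → no match
6 → match
7 → no match
8 → no match
9 → no match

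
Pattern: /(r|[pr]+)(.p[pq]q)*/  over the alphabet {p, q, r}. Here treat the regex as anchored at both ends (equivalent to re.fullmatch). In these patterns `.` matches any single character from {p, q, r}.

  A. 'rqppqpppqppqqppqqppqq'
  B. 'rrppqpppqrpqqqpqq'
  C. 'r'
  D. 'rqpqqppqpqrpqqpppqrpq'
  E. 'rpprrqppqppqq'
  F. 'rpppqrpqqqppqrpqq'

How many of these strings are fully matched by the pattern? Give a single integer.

5

A → match
B → match
C → match
D → no match
E → match
F → match
Total matched: 5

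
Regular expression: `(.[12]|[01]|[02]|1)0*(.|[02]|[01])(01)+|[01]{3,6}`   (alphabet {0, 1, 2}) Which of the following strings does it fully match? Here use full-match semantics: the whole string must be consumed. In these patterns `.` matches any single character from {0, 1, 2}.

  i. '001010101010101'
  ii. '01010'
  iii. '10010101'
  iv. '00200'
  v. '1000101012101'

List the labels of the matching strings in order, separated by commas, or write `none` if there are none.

i, ii, iii

i → match
ii. '01010' → match
iii. '10010101' → match
iv. '00200' → no match
v → no match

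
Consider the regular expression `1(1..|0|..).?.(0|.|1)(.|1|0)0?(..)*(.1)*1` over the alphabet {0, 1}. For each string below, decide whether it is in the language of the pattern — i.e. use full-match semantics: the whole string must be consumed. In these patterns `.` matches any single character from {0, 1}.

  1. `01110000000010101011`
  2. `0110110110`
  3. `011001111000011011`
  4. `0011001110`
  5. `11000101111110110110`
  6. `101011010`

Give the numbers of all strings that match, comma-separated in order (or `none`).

1 → no match — must start with `1`
2. `0110110110` → no match — must start with `1`
3 → no match — must start with `1`
4. `0011001110` → no match — must start with `1`
5 → no match — must end with `1`
6. `101011010` → no match — must end with `1`

none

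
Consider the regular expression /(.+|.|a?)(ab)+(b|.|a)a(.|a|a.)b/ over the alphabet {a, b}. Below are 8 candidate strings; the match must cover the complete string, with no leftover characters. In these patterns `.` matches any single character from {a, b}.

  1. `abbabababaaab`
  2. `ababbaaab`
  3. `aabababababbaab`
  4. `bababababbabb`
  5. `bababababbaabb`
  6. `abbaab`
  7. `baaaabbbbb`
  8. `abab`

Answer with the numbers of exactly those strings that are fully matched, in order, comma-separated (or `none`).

1 → match
2. `ababbaaab` → match
3 → match
4 → match
5 → match
6. `abbaab` → match
7. `baaaabbbbb` → no match
8. `abab` → no match

1, 2, 3, 4, 5, 6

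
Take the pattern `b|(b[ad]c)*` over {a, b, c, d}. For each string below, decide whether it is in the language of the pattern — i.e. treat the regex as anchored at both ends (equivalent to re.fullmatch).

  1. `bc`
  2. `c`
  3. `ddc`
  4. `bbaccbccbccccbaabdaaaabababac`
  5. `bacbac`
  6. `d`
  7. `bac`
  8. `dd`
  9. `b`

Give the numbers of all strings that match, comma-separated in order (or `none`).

5, 7, 9

1. `bc` → no match
2. `c` → no match
3. `ddc` → no match
4 → no match
5. `bacbac` → match
6. `d` → no match
7. `bac` → match
8. `dd` → no match
9. `b` → match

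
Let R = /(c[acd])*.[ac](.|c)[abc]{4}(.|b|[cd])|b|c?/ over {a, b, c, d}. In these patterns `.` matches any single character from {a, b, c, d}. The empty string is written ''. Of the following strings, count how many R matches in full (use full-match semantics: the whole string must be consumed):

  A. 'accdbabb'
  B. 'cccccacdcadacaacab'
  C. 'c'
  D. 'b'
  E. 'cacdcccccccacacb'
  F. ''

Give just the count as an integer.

A → no match
B → match
C → match
D → match
E → match
F → match
Total matched: 5

5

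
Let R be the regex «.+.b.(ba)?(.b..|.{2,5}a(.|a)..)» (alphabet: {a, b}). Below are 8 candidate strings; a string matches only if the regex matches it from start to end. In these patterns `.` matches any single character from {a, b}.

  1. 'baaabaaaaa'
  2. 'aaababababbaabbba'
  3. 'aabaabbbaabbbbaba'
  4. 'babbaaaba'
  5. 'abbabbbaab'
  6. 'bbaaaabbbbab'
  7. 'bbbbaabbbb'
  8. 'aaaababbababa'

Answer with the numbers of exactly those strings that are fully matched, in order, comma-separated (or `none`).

6

1 → no match
2 → no match
3 → no match
4 → no match
5 → no match
6 → match
7 → no match
8 → no match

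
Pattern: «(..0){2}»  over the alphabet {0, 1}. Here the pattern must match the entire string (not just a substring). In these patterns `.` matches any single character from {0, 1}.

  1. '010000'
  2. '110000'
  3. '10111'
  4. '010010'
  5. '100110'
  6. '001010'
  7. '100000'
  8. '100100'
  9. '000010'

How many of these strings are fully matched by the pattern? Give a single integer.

1. '010000' → match
2. '110000' → match
3. '10111' → no match — must end with '0'
4. '010010' → match
5. '100110' → match
6. '001010' → no match
7. '100000' → match
8. '100100' → match
9. '000010' → match
Total matched: 7

7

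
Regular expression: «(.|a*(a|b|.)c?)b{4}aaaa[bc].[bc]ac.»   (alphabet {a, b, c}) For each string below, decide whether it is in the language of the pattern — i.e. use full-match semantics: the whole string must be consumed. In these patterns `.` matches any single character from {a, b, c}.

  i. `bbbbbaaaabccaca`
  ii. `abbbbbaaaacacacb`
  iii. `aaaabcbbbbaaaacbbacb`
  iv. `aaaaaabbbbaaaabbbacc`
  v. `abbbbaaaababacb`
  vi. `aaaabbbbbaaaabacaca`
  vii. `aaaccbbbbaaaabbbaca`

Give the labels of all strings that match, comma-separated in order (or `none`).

i → match
ii → match
iii → match
iv → match
v → match
vi → match
vii → match

i, ii, iii, iv, v, vi, vii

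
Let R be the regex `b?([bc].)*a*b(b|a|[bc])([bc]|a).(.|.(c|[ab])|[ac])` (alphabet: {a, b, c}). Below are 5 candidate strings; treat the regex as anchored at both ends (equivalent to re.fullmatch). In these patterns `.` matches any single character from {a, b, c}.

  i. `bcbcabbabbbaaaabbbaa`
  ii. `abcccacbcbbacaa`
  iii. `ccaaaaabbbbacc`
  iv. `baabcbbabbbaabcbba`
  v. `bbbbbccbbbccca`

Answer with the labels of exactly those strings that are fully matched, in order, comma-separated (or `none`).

v

i → no match
ii → no match
iii → no match
iv → no match
v → match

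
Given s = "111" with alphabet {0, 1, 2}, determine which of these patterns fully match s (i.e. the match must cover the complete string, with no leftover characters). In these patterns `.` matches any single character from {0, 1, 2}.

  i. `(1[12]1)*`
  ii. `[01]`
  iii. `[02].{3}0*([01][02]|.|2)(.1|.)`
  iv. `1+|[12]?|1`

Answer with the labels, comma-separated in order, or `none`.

i, iv

i → match
ii → no match
iii → no match
iv → match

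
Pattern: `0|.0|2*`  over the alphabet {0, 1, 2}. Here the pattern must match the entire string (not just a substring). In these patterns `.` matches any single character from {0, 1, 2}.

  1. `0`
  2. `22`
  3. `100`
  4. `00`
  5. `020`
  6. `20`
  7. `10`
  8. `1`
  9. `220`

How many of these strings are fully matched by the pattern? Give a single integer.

1 → match
2 → match
3 → no match
4 → match
5 → no match
6 → match
7 → match
8 → no match
9 → no match
Total matched: 5

5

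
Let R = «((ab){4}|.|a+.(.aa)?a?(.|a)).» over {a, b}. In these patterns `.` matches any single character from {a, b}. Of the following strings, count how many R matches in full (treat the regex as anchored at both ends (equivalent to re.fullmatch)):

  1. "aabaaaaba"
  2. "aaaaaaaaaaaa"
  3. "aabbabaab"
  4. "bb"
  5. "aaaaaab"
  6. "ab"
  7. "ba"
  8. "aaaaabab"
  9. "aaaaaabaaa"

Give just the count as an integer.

1. "aabaaaaba" → match
2. "aaaaaaaaaaaa" → match
3. "aabbabaab" → no match
4. "bb" → match
5. "aaaaaab" → match
6. "ab" → match
7. "ba" → match
8. "aaaaabab" → match
9. "aaaaaabaaa" → match
Total matched: 8

8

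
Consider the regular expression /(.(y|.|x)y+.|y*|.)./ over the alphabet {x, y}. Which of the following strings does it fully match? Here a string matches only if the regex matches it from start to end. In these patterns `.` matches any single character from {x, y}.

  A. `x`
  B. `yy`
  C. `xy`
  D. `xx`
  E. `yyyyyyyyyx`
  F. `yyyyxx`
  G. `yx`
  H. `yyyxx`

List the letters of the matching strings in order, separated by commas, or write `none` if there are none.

A → match
B → match
C → match
D → match
E → match
F → match
G → match
H → match

A, B, C, D, E, F, G, H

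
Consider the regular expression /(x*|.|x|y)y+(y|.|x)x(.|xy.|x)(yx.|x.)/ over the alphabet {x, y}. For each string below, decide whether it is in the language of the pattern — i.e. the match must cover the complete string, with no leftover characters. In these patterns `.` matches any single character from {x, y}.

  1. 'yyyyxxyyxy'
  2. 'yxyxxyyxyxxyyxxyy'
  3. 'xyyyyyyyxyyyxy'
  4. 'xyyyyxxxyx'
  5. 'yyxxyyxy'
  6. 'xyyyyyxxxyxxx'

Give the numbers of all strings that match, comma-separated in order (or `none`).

1 → match
2 → no match
3 → no match
4 → no match
5 → match
6 → match

1, 5, 6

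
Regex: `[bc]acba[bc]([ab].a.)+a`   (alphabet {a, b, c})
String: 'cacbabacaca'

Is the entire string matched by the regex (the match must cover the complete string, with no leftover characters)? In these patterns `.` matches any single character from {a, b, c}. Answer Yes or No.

Yes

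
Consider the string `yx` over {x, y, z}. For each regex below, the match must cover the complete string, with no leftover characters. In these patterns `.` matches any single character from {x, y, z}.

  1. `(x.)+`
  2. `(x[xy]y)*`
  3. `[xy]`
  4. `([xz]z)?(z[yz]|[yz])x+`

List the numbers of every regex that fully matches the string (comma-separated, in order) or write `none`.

1 → no match — must start with `x`
2 → no match
3 → no match
4 → match

4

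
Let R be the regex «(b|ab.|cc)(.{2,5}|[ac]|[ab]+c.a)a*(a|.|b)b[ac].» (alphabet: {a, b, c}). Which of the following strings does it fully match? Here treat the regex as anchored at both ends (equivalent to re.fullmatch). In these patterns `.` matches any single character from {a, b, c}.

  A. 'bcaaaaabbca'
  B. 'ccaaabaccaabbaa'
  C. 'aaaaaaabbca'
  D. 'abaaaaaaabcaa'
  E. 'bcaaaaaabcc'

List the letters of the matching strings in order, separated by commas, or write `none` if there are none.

A → match
B → match
C → no match
D → no match
E → match

A, B, E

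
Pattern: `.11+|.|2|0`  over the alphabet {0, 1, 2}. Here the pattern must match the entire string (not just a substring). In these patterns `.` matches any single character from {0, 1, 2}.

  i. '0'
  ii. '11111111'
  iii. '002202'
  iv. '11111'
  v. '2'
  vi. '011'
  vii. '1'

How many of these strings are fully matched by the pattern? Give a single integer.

i. '0' → match
ii. '11111111' → match
iii. '002202' → no match
iv. '11111' → match
v. '2' → match
vi. '011' → match
vii. '1' → match
Total matched: 6

6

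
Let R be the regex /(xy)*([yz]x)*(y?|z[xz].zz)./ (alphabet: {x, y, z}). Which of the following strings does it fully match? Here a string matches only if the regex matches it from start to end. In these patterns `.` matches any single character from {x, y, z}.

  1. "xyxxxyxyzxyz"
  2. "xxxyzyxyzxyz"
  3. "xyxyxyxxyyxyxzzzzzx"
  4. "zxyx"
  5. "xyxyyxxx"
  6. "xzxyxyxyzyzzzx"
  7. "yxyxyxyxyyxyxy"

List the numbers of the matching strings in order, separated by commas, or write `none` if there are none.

4

1 → no match
2 → no match
3 → no match
4 → match
5 → no match
6 → no match
7 → no match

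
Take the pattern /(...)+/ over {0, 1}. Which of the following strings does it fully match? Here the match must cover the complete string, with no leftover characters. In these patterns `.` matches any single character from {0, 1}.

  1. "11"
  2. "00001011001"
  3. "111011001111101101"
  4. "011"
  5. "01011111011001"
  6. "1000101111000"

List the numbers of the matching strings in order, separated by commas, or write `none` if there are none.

1 → no match
2 → no match
3 → match
4 → match
5 → no match
6 → no match

3, 4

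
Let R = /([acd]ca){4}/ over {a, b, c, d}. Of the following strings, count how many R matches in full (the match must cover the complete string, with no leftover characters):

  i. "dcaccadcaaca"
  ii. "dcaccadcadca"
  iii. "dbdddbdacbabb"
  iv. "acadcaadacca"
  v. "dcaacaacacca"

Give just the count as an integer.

i → match
ii → match
iii → no match — must end with "ca"
iv → no match
v → match
Total matched: 3

3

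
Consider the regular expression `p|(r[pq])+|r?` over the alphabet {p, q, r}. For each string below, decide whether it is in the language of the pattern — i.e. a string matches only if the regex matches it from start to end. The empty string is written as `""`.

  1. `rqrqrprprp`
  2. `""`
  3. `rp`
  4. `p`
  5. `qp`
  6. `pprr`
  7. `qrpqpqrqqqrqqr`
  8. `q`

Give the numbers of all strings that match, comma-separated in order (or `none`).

1 → match
2 → match
3 → match
4 → match
5 → no match
6 → no match
7 → no match
8 → no match

1, 2, 3, 4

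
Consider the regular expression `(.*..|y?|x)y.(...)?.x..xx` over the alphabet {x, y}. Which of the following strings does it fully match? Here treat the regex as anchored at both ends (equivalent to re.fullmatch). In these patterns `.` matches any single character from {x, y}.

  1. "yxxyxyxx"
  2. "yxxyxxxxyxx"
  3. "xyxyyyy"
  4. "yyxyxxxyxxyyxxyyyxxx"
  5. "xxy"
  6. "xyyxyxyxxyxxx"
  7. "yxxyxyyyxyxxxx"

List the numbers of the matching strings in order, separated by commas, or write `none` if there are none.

2, 6

1. "yxxyxyxx" → no match
2. "yxxyxxxxyxx" → match
3. "xyxyyyy" → no match — must end with "xx"
4 → no match
5. "xxy" → no match — must end with "xx"
6 → match
7 → no match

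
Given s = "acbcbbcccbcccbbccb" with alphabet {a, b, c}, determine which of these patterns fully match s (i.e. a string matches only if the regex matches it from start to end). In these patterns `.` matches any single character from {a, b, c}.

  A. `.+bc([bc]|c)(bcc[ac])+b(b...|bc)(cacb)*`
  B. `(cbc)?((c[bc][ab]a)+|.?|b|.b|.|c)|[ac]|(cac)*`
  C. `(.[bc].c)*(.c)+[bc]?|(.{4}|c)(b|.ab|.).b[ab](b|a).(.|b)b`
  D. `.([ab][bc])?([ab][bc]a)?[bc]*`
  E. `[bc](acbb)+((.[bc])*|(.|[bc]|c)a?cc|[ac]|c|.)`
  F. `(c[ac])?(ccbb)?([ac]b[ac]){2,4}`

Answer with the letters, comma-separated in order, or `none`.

A → match
B → no match
C → no match
D → match
E → no match
F → no match

A, D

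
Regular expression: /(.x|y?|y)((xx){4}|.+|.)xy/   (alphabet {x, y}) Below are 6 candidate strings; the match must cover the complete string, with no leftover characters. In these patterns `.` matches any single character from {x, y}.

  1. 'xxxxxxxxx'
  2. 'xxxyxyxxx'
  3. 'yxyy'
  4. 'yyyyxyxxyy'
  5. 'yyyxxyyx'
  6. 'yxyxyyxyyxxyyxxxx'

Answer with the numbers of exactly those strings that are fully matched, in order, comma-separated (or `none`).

none

1 → no match — must end with 'xy'
2 → no match — must end with 'xy'
3 → no match — must end with 'xy'
4 → no match — must end with 'xy'
5 → no match — must end with 'xy'
6 → no match — must end with 'xy'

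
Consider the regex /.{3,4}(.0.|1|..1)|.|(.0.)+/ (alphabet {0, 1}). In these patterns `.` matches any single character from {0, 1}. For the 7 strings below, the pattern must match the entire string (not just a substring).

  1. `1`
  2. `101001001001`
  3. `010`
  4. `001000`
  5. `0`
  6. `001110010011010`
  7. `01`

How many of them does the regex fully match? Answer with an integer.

4

1 → match
2 → match
3 → no match
4 → match
5 → match
6 → no match
7 → no match
Total matched: 4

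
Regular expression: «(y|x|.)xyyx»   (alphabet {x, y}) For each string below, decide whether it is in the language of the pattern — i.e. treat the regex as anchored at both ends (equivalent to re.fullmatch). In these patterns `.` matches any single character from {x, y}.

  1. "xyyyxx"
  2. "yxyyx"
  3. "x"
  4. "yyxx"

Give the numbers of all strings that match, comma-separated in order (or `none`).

2

1 → no match — must end with "xyyx"
2 → match
3 → no match — must end with "xyyx"
4 → no match — must end with "xyyx"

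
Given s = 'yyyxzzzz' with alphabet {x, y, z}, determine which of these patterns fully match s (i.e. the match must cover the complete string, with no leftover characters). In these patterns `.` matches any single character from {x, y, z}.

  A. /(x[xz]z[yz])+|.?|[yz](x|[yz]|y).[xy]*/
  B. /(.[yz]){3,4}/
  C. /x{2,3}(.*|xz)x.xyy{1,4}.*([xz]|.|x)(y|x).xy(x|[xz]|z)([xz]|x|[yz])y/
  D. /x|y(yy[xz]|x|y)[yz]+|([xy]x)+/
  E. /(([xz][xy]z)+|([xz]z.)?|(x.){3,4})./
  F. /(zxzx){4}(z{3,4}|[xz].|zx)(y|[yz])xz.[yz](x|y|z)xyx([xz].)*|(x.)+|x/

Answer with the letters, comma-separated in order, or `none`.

D

A → no match
B → no match
C → no match — must start with 'x'
D → match
E → no match
F → no match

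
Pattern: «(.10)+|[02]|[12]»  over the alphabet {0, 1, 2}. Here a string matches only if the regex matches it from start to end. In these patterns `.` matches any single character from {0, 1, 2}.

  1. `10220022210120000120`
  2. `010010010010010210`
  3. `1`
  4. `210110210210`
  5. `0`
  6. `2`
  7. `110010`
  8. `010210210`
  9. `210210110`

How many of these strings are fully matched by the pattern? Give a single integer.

8

1 → no match
2 → match
3. `1` → match
4. `210110210210` → match
5. `0` → match
6. `2` → match
7. `110010` → match
8. `010210210` → match
9. `210210110` → match
Total matched: 8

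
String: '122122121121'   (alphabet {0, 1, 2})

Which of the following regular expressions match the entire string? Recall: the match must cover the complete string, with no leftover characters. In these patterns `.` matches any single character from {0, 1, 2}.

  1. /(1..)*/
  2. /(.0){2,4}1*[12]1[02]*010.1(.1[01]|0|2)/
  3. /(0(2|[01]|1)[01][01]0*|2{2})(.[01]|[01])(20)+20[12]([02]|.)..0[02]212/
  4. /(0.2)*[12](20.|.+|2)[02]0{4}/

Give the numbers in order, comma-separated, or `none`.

1 → match
2 → no match
3 → no match — must end with '212'
4 → no match — must end with '0'

1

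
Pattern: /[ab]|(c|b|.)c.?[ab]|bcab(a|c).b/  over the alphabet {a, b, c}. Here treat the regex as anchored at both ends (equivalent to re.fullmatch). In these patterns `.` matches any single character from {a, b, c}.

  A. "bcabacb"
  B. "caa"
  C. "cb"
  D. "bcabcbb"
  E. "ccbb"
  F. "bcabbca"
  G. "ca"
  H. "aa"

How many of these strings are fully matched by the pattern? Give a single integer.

A → match
B → no match
C → no match
D → match
E → match
F → no match
G → no match
H → no match
Total matched: 3

3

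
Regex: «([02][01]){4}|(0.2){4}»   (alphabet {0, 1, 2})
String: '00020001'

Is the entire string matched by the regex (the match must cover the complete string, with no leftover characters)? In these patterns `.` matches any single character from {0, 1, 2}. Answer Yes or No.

No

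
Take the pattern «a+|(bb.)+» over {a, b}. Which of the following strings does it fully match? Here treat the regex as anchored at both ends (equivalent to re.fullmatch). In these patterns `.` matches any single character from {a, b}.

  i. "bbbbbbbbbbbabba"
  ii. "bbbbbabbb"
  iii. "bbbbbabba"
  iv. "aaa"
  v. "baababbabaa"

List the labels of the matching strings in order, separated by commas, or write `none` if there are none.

i → match
ii → match
iii → match
iv → match
v → no match

i, ii, iii, iv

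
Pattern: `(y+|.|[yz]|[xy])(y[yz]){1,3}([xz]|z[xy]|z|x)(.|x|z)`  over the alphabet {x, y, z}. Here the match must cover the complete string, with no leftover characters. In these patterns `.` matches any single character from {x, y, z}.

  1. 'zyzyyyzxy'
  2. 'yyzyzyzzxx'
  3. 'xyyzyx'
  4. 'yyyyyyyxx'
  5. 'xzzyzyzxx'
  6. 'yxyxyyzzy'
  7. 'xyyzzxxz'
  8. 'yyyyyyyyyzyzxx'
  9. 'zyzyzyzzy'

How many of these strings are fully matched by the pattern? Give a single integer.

1 → match
2 → match
3 → match
4 → match
5 → no match
6 → no match
7 → no match
8 → match
9 → match
Total matched: 6

6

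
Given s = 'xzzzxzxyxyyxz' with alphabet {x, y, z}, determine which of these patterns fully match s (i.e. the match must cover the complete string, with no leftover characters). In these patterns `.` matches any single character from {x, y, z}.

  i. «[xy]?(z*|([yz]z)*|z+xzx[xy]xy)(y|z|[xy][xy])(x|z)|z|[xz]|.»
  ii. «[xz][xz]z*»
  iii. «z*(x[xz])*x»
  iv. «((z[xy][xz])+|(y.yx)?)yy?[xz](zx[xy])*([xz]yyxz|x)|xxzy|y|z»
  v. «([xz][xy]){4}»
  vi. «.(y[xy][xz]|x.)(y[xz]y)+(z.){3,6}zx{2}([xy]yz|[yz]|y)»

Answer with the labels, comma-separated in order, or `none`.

i

i → match
ii → no match
iii → no match — must end with 'x'
iv → no match
v → no match
vi → no match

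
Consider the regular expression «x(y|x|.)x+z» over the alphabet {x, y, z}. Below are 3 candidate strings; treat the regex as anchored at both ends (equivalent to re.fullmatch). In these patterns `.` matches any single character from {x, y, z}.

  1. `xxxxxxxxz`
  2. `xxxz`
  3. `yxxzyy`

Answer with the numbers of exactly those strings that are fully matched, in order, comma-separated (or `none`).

1 → match
2 → match
3 → no match — must start with `x`

1, 2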